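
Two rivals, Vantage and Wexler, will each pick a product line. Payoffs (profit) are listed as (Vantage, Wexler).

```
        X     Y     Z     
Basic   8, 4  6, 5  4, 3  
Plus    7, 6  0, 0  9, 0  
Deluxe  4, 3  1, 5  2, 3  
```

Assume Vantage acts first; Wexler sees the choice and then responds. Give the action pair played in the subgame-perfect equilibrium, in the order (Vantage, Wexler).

Backward induction with Vantage moving first.
- Basic: Wexler compares 4, 5, 3 and picks Y; Vantage would get 6.
- Plus: Wexler compares 6, 0, 0 and picks X; Vantage would get 7.
- Deluxe: Wexler compares 3, 5, 3 and picks Y; Vantage would get 1.
Maximizing over 6, 7, 1, Vantage chooses Plus. Subgame-perfect outcome: (Plus, X) with payoffs (7, 6).

(Plus, X)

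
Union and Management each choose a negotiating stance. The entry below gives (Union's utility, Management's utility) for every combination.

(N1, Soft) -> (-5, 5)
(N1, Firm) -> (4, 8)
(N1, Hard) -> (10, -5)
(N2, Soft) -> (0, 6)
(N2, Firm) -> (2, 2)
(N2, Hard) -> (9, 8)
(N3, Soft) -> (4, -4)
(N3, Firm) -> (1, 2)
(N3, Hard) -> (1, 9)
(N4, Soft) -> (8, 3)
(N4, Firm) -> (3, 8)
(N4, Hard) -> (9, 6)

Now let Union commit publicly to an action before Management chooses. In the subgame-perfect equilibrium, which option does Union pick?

N2

Management best-responds to each possible Union move:
- N1: Management compares 5, 8, -5 and picks Firm; Union would get 4.
- N2: Management compares 6, 2, 8 and picks Hard; Union would get 9.
- N3: Management compares -4, 2, 9 and picks Hard; Union would get 1.
- N4: Management compares 3, 8, 6 and picks Firm; Union would get 3.
Union's induced payoffs are 4, 9, 1, 3, so Union commits to N2. Subgame-perfect outcome: (N2, Hard) with payoffs (9, 8).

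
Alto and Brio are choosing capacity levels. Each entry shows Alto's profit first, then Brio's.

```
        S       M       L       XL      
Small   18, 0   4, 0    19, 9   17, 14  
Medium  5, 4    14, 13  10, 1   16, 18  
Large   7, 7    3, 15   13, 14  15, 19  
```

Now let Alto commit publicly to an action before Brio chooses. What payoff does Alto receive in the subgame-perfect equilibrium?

Brio best-responds to each possible Alto move:
- Small: Brio compares 0, 0, 9, 14 and picks XL; Alto would get 17.
- Medium: Brio compares 4, 13, 1, 18 and picks XL; Alto would get 16.
- Large: Brio compares 7, 15, 14, 19 and picks XL; Alto would get 15.
Maximizing over 17, 16, 15, Alto chooses Small. Subgame-perfect outcome: (Small, XL) with payoffs (17, 14).

17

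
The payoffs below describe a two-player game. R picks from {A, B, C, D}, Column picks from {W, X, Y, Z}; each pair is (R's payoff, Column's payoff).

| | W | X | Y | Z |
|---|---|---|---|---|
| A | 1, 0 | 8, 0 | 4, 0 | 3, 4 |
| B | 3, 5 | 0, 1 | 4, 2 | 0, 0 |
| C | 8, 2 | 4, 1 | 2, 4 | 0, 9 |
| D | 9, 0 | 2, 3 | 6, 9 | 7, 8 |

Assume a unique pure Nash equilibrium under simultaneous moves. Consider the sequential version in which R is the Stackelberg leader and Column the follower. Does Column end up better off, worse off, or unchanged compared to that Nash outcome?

unchanged

Column best-responds to each possible R move:
- A → Column plays Z (best of 0, 0, 0, 4); R gets 3.
- B → Column plays W (best of 5, 1, 2, 0); R gets 3.
- C → Column plays Z (best of 2, 1, 4, 9); R gets 0.
- D → Column plays Y (best of 0, 3, 9, 8); R gets 6.
Among 3, 3, 0, 6, the best is 6 at D. Subgame-perfect outcome: (D, Y) with payoffs (6, 9).
Now find the simultaneous Nash equilibrium.
R's best replies: W→D; X→A; Y→D; Z→D.
Column's best replies: A→Z; B→W; C→Z; D→Y.
Only (D, Y) has each player best-responding; Nash payoffs (6, 9).
Column earns 9 sequentially versus 9 at the Nash outcome: unchanged.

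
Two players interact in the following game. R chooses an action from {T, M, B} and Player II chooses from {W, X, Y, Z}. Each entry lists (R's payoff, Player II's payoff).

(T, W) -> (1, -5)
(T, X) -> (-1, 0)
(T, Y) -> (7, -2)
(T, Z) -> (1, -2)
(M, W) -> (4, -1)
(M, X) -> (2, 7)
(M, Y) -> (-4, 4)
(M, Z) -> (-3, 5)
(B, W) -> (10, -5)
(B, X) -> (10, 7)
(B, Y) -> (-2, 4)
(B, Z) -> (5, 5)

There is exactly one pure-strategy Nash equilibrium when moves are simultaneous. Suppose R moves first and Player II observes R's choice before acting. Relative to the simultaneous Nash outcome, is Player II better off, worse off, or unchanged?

unchanged

Player II best-responds to each possible R move:
- T: Player II compares -5, 0, -2, -2 and picks X; R would get -1.
- M: Player II compares -1, 7, 4, 5 and picks X; R would get 2.
- B: Player II compares -5, 7, 4, 5 and picks X; R would get 10.
Among -1, 2, 10, the best is 10 at B. Subgame-perfect outcome: (B, X) with payoffs (10, 7).
Under simultaneous play:
R's best replies: W→B; X→B; Y→T; Z→B.
Player II's best replies: T→X; M→X; B→X.
The unique mutual best reply is (B, X), giving (10, 7).
Player II earns 7 sequentially versus 7 at the Nash outcome: unchanged.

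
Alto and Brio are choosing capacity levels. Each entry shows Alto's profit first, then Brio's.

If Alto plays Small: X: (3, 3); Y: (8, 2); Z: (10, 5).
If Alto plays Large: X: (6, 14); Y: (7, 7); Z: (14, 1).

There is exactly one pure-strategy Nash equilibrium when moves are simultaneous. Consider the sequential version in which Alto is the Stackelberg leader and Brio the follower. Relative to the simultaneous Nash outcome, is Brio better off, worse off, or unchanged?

Brio best-responds to each possible Alto move:
- Small: BR = Z, leader payoff 10.
- Large: BR = X, leader payoff 6.
Among 10, 6, the best is 10 at Small. Subgame-perfect outcome: (Small, Z) with payoffs (10, 5).
Under simultaneous play:
Alto's best replies: X→Large; Y→Small; Z→Large.
Brio's best replies: Small→Z; Large→X.
Only (Large, X) has each player best-responding; Nash payoffs (6, 14).
Brio earns 5 sequentially versus 14 at the Nash outcome: worse off.

worse off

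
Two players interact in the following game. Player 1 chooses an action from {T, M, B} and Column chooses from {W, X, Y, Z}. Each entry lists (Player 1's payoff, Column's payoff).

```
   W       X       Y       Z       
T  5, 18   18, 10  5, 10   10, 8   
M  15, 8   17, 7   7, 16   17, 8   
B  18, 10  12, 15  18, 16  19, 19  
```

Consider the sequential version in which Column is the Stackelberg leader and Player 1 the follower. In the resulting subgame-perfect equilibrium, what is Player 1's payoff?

Solve by backward induction (Column leads).
- W: Player 1 compares 5, 15, 18 and picks B; Column would get 10.
- X: Player 1 compares 18, 17, 12 and picks T; Column would get 10.
- Y: Player 1 compares 5, 7, 18 and picks B; Column would get 16.
- Z: Player 1 compares 10, 17, 19 and picks B; Column would get 19.
Column's induced payoffs are 10, 10, 16, 19, so Column commits to Z. Subgame-perfect outcome: (B, Z) with payoffs (19, 19).

19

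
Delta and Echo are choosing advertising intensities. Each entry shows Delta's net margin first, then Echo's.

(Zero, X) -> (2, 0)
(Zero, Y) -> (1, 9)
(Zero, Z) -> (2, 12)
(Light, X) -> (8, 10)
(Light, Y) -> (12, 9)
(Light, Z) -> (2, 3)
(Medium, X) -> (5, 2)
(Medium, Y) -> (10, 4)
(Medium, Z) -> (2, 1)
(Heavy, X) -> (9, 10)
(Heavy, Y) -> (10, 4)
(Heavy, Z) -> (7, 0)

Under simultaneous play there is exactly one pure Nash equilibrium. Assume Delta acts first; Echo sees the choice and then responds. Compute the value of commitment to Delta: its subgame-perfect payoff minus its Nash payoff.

1

Work backward from Echo's decision.
- Zero: Echo compares 0, 9, 12 and picks Z; Delta would get 2.
- Light: Echo compares 10, 9, 3 and picks X; Delta would get 8.
- Medium: Echo compares 2, 4, 1 and picks Y; Delta would get 10.
- Heavy: Echo compares 10, 4, 0 and picks X; Delta would get 9.
Among 2, 8, 10, 9, the best is 10 at Medium. Subgame-perfect outcome: (Medium, Y) with payoffs (10, 4).
Under simultaneous play:
Delta's best replies: X→Heavy; Y→Light; Z→Heavy.
Echo's best replies: Zero→Z; Light→X; Medium→Y; Heavy→X.
Only (Heavy, X) has each player best-responding; Nash payoffs (9, 10).
Delta's commitment gain: 10 − 9 = 1.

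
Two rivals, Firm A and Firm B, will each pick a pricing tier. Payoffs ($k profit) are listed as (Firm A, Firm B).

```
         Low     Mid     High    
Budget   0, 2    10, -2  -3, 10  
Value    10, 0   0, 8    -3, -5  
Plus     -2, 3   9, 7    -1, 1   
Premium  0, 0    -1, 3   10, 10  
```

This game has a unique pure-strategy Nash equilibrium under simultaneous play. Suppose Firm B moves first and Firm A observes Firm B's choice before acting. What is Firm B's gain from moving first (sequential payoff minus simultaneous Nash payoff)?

Solve by backward induction (Firm B leads).
- Low: BR = Value, leader payoff 0.
- Mid: BR = Budget, leader payoff -2.
- High: BR = Premium, leader payoff 10.
Maximizing over 0, -2, 10, Firm B chooses High. Subgame-perfect outcome: (Premium, High) with payoffs (10, 10).
Under simultaneous play:
Firm A's best replies: Low→Value; Mid→Budget; High→Premium.
Firm B's best replies: Budget→High; Value→Mid; Plus→Mid; Premium→High.
The unique mutual best reply is (Premium, High), giving (10, 10).
Firm B's commitment gain: 10 − 10 = 0.

0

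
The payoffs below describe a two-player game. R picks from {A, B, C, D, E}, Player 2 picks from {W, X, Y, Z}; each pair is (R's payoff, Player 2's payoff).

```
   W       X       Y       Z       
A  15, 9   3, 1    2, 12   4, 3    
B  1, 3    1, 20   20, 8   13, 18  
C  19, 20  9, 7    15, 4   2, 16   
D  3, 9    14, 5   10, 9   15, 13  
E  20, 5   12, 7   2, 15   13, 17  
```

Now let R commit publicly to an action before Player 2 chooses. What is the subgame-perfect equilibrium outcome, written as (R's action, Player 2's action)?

(C, W)

Player 2 best-responds to each possible R move:
- A → Player 2 plays Y (best of 9, 1, 12, 3); R gets 2.
- B → Player 2 plays X (best of 3, 20, 8, 18); R gets 1.
- C → Player 2 plays W (best of 20, 7, 4, 16); R gets 19.
- D → Player 2 plays Z (best of 9, 5, 9, 13); R gets 15.
- E → Player 2 plays Z (best of 5, 7, 15, 17); R gets 13.
R's induced payoffs are 2, 1, 19, 15, 13, so R commits to C. Subgame-perfect outcome: (C, W) with payoffs (19, 20).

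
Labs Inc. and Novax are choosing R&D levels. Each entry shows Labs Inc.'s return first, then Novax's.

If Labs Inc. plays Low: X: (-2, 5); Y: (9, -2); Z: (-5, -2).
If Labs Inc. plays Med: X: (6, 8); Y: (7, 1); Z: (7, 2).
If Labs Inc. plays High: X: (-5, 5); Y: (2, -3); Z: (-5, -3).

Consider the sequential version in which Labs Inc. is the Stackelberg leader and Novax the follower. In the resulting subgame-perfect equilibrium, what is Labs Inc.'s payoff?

Solve by backward induction (Labs Inc. leads).
- Low: Novax compares 5, -2, -2 and picks X; Labs Inc. would get -2.
- Med: Novax compares 8, 1, 2 and picks X; Labs Inc. would get 6.
- High: Novax compares 5, -3, -3 and picks X; Labs Inc. would get -5.
Among -2, 6, -5, the best is 6 at Med. Subgame-perfect outcome: (Med, X) with payoffs (6, 8).

6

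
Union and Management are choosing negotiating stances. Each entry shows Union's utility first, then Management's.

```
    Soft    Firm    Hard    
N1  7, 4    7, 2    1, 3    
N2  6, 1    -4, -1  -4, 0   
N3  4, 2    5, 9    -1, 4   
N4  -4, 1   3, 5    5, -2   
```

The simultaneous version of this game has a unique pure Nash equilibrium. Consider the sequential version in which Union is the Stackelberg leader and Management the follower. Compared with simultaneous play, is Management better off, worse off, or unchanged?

Work backward from Management's decision.
- N1: BR = Soft, leader payoff 7.
- N2: BR = Soft, leader payoff 6.
- N3: BR = Firm, leader payoff 5.
- N4: BR = Firm, leader payoff 3.
Maximizing over 7, 6, 5, 3, Union chooses N1. Subgame-perfect outcome: (N1, Soft) with payoffs (7, 4).
Now find the simultaneous Nash equilibrium.
Union's best replies: Soft→N1; Firm→N1; Hard→N4.
Management's best replies: N1→Soft; N2→Soft; N3→Firm; N4→Firm.
Only (N1, Soft) has each player best-responding; Nash payoffs (7, 4).
Management earns 4 sequentially versus 4 at the Nash outcome: unchanged.

unchanged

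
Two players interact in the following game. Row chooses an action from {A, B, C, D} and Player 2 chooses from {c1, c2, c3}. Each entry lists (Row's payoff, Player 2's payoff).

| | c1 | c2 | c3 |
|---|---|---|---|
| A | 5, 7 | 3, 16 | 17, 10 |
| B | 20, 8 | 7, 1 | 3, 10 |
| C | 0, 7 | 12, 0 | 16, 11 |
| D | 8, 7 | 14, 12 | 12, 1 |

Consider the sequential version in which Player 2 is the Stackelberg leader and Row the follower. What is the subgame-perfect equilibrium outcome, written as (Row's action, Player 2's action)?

(D, c2)

Solve by backward induction (Player 2 leads).
- c1: Row compares 5, 20, 0, 8 and picks B; Player 2 would get 8.
- c2: Row compares 3, 7, 12, 14 and picks D; Player 2 would get 12.
- c3: Row compares 17, 3, 16, 12 and picks A; Player 2 would get 10.
Maximizing over 8, 12, 10, Player 2 chooses c2. Subgame-perfect outcome: (D, c2) with payoffs (14, 12).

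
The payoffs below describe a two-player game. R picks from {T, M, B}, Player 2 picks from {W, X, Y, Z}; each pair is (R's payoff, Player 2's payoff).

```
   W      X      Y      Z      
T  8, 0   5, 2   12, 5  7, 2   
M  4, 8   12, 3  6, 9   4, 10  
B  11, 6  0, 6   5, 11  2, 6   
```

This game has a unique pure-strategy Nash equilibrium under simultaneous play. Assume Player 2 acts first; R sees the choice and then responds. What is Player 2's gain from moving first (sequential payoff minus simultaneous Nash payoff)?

1

R best-responds to each possible Player 2 move:
- W → R plays B (best of 8, 4, 11); Player 2 gets 6.
- X → R plays M (best of 5, 12, 0); Player 2 gets 3.
- Y → R plays T (best of 12, 6, 5); Player 2 gets 5.
- Z → R plays T (best of 7, 4, 2); Player 2 gets 2.
Player 2's induced payoffs are 6, 3, 5, 2, so Player 2 commits to W. Subgame-perfect outcome: (B, W) with payoffs (11, 6).
Now find the simultaneous Nash equilibrium.
R's best replies: W→B; X→M; Y→T; Z→T.
Player 2's best replies: T→Y; M→Z; B→Y.
The unique mutual best reply is (T, Y), giving (12, 5).
Player 2's commitment gain: 6 − 5 = 1.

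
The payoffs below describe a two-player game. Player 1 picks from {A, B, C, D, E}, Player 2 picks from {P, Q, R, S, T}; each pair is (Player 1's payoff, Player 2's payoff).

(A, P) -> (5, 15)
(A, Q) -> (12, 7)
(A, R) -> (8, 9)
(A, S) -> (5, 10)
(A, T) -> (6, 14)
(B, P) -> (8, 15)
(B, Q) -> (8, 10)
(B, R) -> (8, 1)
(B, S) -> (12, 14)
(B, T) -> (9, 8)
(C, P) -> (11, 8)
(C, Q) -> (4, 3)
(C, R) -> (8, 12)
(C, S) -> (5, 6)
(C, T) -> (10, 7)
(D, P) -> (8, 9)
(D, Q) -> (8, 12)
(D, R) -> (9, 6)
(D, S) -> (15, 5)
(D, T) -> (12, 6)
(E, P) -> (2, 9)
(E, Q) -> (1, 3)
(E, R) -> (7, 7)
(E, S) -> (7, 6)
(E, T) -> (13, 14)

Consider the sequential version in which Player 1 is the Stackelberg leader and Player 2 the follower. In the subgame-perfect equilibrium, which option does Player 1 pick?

E

Backward induction with Player 1 moving first.
- A: BR = P, leader payoff 5.
- B: BR = P, leader payoff 8.
- C: BR = R, leader payoff 8.
- D: BR = Q, leader payoff 8.
- E: BR = T, leader payoff 13.
Among 5, 8, 8, 8, 13, the best is 13 at E. Subgame-perfect outcome: (E, T) with payoffs (13, 14).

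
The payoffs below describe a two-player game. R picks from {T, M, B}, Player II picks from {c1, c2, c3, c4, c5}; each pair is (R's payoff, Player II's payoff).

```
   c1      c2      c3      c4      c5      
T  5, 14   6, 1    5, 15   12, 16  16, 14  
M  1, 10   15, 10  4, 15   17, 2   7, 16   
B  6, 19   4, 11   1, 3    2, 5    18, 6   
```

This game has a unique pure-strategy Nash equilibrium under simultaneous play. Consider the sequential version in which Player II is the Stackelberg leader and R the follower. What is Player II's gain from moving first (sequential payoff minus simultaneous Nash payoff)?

Backward induction with Player II moving first.
- c1: BR = B, leader payoff 19.
- c2: BR = M, leader payoff 10.
- c3: BR = T, leader payoff 15.
- c4: BR = M, leader payoff 2.
- c5: BR = B, leader payoff 6.
Player II's induced payoffs are 19, 10, 15, 2, 6, so Player II commits to c1. Subgame-perfect outcome: (B, c1) with payoffs (6, 19).
For the simultaneous game, intersect best replies.
R's best replies: c1→B; c2→M; c3→T; c4→M; c5→B.
Player II's best replies: T→c4; M→c5; B→c1.
The unique mutual best reply is (B, c1), giving (6, 19).
Player II's commitment gain: 19 − 19 = 0.

0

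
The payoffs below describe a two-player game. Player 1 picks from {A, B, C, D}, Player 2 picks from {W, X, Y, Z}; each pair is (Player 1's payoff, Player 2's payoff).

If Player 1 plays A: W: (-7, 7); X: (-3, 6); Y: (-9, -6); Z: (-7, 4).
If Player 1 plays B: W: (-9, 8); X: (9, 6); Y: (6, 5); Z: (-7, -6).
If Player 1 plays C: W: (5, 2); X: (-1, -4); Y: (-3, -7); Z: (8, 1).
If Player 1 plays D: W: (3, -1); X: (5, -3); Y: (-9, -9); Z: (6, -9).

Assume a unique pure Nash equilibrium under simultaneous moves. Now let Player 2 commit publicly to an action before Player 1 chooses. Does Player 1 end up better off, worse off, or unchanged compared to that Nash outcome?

better off

Work backward from Player 1's decision.
- W → Player 1 plays C (best of -7, -9, 5, 3); Player 2 gets 2.
- X → Player 1 plays B (best of -3, 9, -1, 5); Player 2 gets 6.
- Y → Player 1 plays B (best of -9, 6, -3, -9); Player 2 gets 5.
- Z → Player 1 plays C (best of -7, -7, 8, 6); Player 2 gets 1.
Player 2's induced payoffs are 2, 6, 5, 1, so Player 2 commits to X. Subgame-perfect outcome: (B, X) with payoffs (9, 6).
For the simultaneous game, intersect best replies.
Player 1's best replies: W→C; X→B; Y→B; Z→C.
Player 2's best replies: A→W; B→W; C→W; D→W.
The unique mutual best reply is (C, W), giving (5, 2).
Player 1 earns 9 sequentially versus 5 at the Nash outcome: better off.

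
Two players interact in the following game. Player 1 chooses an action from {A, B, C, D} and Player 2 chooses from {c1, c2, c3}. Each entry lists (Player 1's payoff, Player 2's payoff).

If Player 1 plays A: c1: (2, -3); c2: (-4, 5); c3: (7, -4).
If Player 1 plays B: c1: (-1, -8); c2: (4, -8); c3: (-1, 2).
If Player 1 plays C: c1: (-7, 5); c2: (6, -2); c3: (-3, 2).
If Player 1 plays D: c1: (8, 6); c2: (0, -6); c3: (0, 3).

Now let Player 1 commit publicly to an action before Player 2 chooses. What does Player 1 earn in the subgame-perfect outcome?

Solve by backward induction (Player 1 leads).
- A: BR = c2, leader payoff -4.
- B: BR = c3, leader payoff -1.
- C: BR = c1, leader payoff -7.
- D: BR = c1, leader payoff 8.
Among -4, -1, -7, 8, the best is 8 at D. Subgame-perfect outcome: (D, c1) with payoffs (8, 6).

8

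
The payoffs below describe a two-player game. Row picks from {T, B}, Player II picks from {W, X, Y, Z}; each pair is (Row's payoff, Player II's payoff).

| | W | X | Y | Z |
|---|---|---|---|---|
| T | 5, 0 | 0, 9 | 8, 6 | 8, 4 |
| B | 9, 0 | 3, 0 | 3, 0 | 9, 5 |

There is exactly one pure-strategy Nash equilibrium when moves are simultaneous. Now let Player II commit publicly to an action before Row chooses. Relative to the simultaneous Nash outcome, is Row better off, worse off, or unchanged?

worse off

Solve by backward induction (Player II leads).
- W: BR = B, leader payoff 0.
- X: BR = B, leader payoff 0.
- Y: BR = T, leader payoff 6.
- Z: BR = B, leader payoff 5.
Maximizing over 0, 0, 6, 5, Player II chooses Y. Subgame-perfect outcome: (T, Y) with payoffs (8, 6).
Now find the simultaneous Nash equilibrium.
Row's best replies: W→B; X→B; Y→T; Z→B.
Player II's best replies: T→X; B→Z.
Only (B, Z) has each player best-responding; Nash payoffs (9, 5).
Row earns 8 sequentially versus 9 at the Nash outcome: worse off.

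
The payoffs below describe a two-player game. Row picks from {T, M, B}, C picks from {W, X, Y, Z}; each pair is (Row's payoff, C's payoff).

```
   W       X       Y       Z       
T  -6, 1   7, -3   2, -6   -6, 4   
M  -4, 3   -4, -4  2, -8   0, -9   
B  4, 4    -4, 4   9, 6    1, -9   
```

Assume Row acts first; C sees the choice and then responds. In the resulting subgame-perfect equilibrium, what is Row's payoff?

Backward induction with Row moving first.
- T: C compares 1, -3, -6, 4 and picks Z; Row would get -6.
- M: C compares 3, -4, -8, -9 and picks W; Row would get -4.
- B: C compares 4, 4, 6, -9 and picks Y; Row would get 9.
Among -6, -4, 9, the best is 9 at B. Subgame-perfect outcome: (B, Y) with payoffs (9, 6).

9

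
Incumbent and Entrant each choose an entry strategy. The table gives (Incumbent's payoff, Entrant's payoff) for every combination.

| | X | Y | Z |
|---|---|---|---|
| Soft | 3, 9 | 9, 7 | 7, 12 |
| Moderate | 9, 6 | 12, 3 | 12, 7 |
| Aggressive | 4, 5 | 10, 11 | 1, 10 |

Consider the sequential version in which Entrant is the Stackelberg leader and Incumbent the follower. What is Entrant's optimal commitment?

Z

Work backward from Incumbent's decision.
- X: Incumbent compares 3, 9, 4 and picks Moderate; Entrant would get 6.
- Y: Incumbent compares 9, 12, 10 and picks Moderate; Entrant would get 3.
- Z: Incumbent compares 7, 12, 1 and picks Moderate; Entrant would get 7.
Maximizing over 6, 3, 7, Entrant chooses Z. Subgame-perfect outcome: (Moderate, Z) with payoffs (12, 7).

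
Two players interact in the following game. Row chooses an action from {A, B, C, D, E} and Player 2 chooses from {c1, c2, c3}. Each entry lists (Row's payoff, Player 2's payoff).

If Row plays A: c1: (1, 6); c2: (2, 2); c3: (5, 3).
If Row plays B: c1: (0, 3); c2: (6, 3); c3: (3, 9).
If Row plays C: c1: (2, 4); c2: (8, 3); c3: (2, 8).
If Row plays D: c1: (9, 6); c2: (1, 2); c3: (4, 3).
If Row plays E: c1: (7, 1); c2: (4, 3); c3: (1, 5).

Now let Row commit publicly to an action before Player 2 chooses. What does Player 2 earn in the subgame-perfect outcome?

Work backward from Player 2's decision.
- A: BR = c1, leader payoff 1.
- B: BR = c3, leader payoff 3.
- C: BR = c3, leader payoff 2.
- D: BR = c1, leader payoff 9.
- E: BR = c3, leader payoff 1.
Maximizing over 1, 3, 2, 9, 1, Row chooses D. Subgame-perfect outcome: (D, c1) with payoffs (9, 6).

6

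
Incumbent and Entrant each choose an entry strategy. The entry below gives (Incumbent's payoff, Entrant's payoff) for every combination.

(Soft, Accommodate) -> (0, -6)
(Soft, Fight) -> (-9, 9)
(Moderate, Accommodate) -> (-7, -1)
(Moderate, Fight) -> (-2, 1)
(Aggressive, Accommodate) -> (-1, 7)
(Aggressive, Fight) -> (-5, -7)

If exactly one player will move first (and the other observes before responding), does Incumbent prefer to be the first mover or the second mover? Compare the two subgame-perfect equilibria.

If Incumbent leads: Entrant's best replies are Soft→Fight, Moderate→Fight, Aggressive→Accommodate; Incumbent's induced payoffs -9, -2, -1; outcome (Aggressive, Accommodate), payoffs (-1, 7).
If Entrant leads: Incumbent's best replies are Accommodate→Soft, Fight→Moderate; Entrant's induced payoffs -6, 1; outcome (Moderate, Fight), payoffs (-2, 1).
Incumbent gets -1 moving first and -2 moving second, so Incumbent prefers to move first.

first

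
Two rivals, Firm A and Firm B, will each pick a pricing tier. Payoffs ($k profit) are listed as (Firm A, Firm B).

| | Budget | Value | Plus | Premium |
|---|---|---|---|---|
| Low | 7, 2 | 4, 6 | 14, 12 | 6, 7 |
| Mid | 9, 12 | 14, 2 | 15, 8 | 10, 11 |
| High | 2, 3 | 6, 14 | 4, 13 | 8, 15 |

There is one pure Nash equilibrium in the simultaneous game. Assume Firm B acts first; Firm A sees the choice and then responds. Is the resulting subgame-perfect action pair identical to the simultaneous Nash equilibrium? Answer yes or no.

yes

Backward induction with Firm B moving first.
- Budget → Firm A plays Mid (best of 7, 9, 2); Firm B gets 12.
- Value → Firm A plays Mid (best of 4, 14, 6); Firm B gets 2.
- Plus → Firm A plays Mid (best of 14, 15, 4); Firm B gets 8.
- Premium → Firm A plays Mid (best of 6, 10, 8); Firm B gets 11.
Firm B's induced payoffs are 12, 2, 8, 11, so Firm B commits to Budget. Subgame-perfect outcome: (Mid, Budget) with payoffs (9, 12).
Under simultaneous play:
Firm A's best replies: Budget→Mid; Value→Mid; Plus→Mid; Premium→Mid.
Firm B's best replies: Low→Plus; Mid→Budget; High→Premium.
The unique mutual best reply is (Mid, Budget), giving (9, 12).
Sequential outcome (Mid, Budget) coincides with the Nash profile (Mid, Budget).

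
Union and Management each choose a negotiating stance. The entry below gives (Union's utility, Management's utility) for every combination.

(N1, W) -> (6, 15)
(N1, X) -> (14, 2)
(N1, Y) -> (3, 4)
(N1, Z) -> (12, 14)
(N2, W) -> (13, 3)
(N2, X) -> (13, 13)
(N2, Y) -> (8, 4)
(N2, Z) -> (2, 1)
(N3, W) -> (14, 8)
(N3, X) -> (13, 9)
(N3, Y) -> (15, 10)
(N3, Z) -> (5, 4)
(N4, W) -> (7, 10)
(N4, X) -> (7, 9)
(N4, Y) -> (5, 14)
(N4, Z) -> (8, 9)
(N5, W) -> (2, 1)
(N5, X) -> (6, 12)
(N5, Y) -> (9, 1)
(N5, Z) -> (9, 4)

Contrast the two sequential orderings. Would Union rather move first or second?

first

If Union leads: Management's best replies are N1→W, N2→X, N3→Y, N4→Y, N5→X; Union's induced payoffs 6, 13, 15, 5, 6; outcome (N3, Y), payoffs (15, 10).
If Management leads: Union's best replies are W→N3, X→N1, Y→N3, Z→N1; Management's induced payoffs 8, 2, 10, 14; outcome (N1, Z), payoffs (12, 14).
Union gets 15 moving first and 12 moving second, so Union prefers to move first.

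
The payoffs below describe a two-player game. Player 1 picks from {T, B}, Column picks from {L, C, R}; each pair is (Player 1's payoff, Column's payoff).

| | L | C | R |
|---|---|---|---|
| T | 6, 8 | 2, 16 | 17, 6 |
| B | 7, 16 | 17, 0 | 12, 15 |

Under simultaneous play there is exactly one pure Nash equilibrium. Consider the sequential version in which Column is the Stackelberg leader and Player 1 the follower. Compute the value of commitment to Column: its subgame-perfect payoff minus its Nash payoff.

Player 1 best-responds to each possible Column move:
- L: Player 1 compares 6, 7 and picks B; Column would get 16.
- C: Player 1 compares 2, 17 and picks B; Column would get 0.
- R: Player 1 compares 17, 12 and picks T; Column would get 6.
Maximizing over 16, 0, 6, Column chooses L. Subgame-perfect outcome: (B, L) with payoffs (7, 16).
Now find the simultaneous Nash equilibrium.
Player 1's best replies: L→B; C→B; R→T.
Column's best replies: T→C; B→L.
Only (B, L) has each player best-responding; Nash payoffs (7, 16).
Column's commitment gain: 16 − 16 = 0.

0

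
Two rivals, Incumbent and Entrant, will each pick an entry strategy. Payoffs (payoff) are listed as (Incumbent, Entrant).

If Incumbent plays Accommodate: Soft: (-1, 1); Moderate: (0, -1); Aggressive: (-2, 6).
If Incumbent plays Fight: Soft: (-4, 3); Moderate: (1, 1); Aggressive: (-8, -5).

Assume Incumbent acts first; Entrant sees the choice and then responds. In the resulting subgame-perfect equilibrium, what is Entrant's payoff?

Work backward from Entrant's decision.
- Accommodate: BR = Aggressive, leader payoff -2.
- Fight: BR = Soft, leader payoff -4.
Maximizing over -2, -4, Incumbent chooses Accommodate. Subgame-perfect outcome: (Accommodate, Aggressive) with payoffs (-2, 6).

6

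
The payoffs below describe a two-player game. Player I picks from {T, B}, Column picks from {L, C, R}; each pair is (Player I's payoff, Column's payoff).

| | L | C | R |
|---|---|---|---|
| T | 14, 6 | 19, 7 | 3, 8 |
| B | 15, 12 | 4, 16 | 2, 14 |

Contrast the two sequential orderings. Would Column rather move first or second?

If Player I leads: Column's best replies are T→R, B→C; Player I's induced payoffs 3, 4; outcome (B, C), payoffs (4, 16).
If Column leads: Player I's best replies are L→B, C→T, R→T; Column's induced payoffs 12, 7, 8; outcome (B, L), payoffs (15, 12).
Column gets 12 moving first and 16 moving second, so Column prefers to move second.

second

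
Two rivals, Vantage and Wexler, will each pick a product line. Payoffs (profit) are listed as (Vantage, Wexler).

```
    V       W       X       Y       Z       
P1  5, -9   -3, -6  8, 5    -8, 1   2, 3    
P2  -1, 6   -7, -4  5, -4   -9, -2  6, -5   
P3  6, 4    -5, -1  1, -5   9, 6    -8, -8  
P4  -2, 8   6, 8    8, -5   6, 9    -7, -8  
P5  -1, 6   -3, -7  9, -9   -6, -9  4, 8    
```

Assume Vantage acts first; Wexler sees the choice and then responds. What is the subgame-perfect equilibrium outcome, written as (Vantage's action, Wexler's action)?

Backward induction with Vantage moving first.
- P1 → Wexler plays X (best of -9, -6, 5, 1, 3); Vantage gets 8.
- P2 → Wexler plays V (best of 6, -4, -4, -2, -5); Vantage gets -1.
- P3 → Wexler plays Y (best of 4, -1, -5, 6, -8); Vantage gets 9.
- P4 → Wexler plays Y (best of 8, 8, -5, 9, -8); Vantage gets 6.
- P5 → Wexler plays Z (best of 6, -7, -9, -9, 8); Vantage gets 4.
Vantage's induced payoffs are 8, -1, 9, 6, 4, so Vantage commits to P3. Subgame-perfect outcome: (P3, Y) with payoffs (9, 6).

(P3, Y)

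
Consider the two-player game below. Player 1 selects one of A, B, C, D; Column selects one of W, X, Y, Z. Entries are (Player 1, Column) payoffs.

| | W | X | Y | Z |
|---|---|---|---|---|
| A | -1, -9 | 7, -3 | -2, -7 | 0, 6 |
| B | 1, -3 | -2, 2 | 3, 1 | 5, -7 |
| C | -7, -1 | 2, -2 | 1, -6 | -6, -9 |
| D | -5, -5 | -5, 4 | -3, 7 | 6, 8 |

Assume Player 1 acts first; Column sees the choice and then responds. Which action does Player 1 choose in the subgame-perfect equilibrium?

Solve by backward induction (Player 1 leads).
- A: BR = Z, leader payoff 0.
- B: BR = X, leader payoff -2.
- C: BR = W, leader payoff -7.
- D: BR = Z, leader payoff 6.
Maximizing over 0, -2, -7, 6, Player 1 chooses D. Subgame-perfect outcome: (D, Z) with payoffs (6, 8).

D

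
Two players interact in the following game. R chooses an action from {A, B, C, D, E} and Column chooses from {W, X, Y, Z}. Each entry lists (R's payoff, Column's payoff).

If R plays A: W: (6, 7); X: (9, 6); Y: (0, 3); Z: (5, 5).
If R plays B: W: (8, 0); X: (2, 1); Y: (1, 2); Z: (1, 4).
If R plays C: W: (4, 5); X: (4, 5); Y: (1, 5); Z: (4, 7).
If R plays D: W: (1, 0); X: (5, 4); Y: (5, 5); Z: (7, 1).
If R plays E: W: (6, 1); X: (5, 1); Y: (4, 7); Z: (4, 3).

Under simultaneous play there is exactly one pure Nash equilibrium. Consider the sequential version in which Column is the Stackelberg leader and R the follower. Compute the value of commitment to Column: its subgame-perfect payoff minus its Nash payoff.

Backward induction with Column moving first.
- W: R compares 6, 8, 4, 1, 6 and picks B; Column would get 0.
- X: R compares 9, 2, 4, 5, 5 and picks A; Column would get 6.
- Y: R compares 0, 1, 1, 5, 4 and picks D; Column would get 5.
- Z: R compares 5, 1, 4, 7, 4 and picks D; Column would get 1.
Maximizing over 0, 6, 5, 1, Column chooses X. Subgame-perfect outcome: (A, X) with payoffs (9, 6).
For the simultaneous game, intersect best replies.
R's best replies: W→B; X→A; Y→D; Z→D.
Column's best replies: A→W; B→Z; C→Z; D→Y; E→Y.
The unique mutual best reply is (D, Y), giving (5, 5).
Column's commitment gain: 6 − 5 = 1.

1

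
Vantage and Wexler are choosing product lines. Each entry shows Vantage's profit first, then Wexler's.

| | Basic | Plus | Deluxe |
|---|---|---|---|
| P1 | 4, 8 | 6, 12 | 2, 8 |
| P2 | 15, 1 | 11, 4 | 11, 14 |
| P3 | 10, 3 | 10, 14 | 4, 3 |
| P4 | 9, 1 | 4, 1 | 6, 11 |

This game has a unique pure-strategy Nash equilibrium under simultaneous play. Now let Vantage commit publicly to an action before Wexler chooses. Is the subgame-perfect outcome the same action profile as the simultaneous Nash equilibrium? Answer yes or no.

yes

Work backward from Wexler's decision.
- P1 → Wexler plays Plus (best of 8, 12, 8); Vantage gets 6.
- P2 → Wexler plays Deluxe (best of 1, 4, 14); Vantage gets 11.
- P3 → Wexler plays Plus (best of 3, 14, 3); Vantage gets 10.
- P4 → Wexler plays Deluxe (best of 1, 1, 11); Vantage gets 6.
Maximizing over 6, 11, 10, 6, Vantage chooses P2. Subgame-perfect outcome: (P2, Deluxe) with payoffs (11, 14).
Under simultaneous play:
Vantage's best replies: Basic→P2; Plus→P2; Deluxe→P2.
Wexler's best replies: P1→Plus; P2→Deluxe; P3→Plus; P4→Deluxe.
The unique mutual best reply is (P2, Deluxe), giving (11, 14).
Sequential outcome (P2, Deluxe) coincides with the Nash profile (P2, Deluxe).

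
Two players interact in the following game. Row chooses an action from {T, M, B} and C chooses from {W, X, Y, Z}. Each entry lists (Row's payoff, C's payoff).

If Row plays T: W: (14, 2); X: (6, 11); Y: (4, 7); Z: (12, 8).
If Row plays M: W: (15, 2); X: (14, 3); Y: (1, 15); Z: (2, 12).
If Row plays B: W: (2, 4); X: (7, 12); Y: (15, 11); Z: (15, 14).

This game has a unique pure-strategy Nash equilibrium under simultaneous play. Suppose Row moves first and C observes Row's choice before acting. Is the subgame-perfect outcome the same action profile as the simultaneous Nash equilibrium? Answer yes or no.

yes

C best-responds to each possible Row move:
- T: C compares 2, 11, 7, 8 and picks X; Row would get 6.
- M: C compares 2, 3, 15, 12 and picks Y; Row would get 1.
- B: C compares 4, 12, 11, 14 and picks Z; Row would get 15.
Row's induced payoffs are 6, 1, 15, so Row commits to B. Subgame-perfect outcome: (B, Z) with payoffs (15, 14).
For the simultaneous game, intersect best replies.
Row's best replies: W→M; X→M; Y→B; Z→B.
C's best replies: T→X; M→Y; B→Z.
Only (B, Z) has each player best-responding; Nash payoffs (15, 14).
Sequential outcome (B, Z) coincides with the Nash profile (B, Z).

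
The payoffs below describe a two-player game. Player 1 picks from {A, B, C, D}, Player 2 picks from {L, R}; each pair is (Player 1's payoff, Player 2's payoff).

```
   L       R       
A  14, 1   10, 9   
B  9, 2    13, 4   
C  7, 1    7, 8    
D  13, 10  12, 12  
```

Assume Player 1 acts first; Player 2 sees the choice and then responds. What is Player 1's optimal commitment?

Solve by backward induction (Player 1 leads).
- A → Player 2 plays R (best of 1, 9); Player 1 gets 10.
- B → Player 2 plays R (best of 2, 4); Player 1 gets 13.
- C → Player 2 plays R (best of 1, 8); Player 1 gets 7.
- D → Player 2 plays R (best of 10, 12); Player 1 gets 12.
Maximizing over 10, 13, 7, 12, Player 1 chooses B. Subgame-perfect outcome: (B, R) with payoffs (13, 4).

B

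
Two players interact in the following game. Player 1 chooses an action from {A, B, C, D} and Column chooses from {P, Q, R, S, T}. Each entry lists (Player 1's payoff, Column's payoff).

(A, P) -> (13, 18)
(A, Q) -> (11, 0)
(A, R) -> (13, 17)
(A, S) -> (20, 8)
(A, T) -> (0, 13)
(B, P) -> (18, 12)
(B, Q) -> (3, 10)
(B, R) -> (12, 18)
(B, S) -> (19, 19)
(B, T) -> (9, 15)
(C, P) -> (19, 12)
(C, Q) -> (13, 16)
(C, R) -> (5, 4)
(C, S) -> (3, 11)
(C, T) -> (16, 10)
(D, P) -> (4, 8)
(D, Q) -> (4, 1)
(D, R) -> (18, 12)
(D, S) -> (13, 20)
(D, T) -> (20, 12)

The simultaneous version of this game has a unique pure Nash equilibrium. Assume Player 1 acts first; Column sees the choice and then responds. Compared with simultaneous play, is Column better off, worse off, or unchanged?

Work backward from Column's decision.
- A → Column plays P (best of 18, 0, 17, 8, 13); Player 1 gets 13.
- B → Column plays S (best of 12, 10, 18, 19, 15); Player 1 gets 19.
- C → Column plays Q (best of 12, 16, 4, 11, 10); Player 1 gets 13.
- D → Column plays S (best of 8, 1, 12, 20, 12); Player 1 gets 13.
Maximizing over 13, 19, 13, 13, Player 1 chooses B. Subgame-perfect outcome: (B, S) with payoffs (19, 19).
Now find the simultaneous Nash equilibrium.
Player 1's best replies: P→C; Q→C; R→D; S→A; T→D.
Column's best replies: A→P; B→S; C→Q; D→S.
Only (C, Q) has each player best-responding; Nash payoffs (13, 16).
Column earns 19 sequentially versus 16 at the Nash outcome: better off.

better off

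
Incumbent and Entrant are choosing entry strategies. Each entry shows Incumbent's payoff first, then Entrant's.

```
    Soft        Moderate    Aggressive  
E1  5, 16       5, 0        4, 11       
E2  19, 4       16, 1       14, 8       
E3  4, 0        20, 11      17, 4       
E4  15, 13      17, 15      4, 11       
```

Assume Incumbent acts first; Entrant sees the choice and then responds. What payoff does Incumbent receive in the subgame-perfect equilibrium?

20

Entrant best-responds to each possible Incumbent move:
- E1 → Entrant plays Soft (best of 16, 0, 11); Incumbent gets 5.
- E2 → Entrant plays Aggressive (best of 4, 1, 8); Incumbent gets 14.
- E3 → Entrant plays Moderate (best of 0, 11, 4); Incumbent gets 20.
- E4 → Entrant plays Moderate (best of 13, 15, 11); Incumbent gets 17.
Incumbent's induced payoffs are 5, 14, 20, 17, so Incumbent commits to E3. Subgame-perfect outcome: (E3, Moderate) with payoffs (20, 11).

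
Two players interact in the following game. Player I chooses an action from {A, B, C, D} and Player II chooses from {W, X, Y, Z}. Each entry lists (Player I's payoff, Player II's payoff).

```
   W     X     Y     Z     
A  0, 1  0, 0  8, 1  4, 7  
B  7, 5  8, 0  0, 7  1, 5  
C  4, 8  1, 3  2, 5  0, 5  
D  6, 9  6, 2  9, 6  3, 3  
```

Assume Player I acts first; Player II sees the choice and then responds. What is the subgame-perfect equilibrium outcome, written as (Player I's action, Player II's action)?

(D, W)

Player II best-responds to each possible Player I move:
- A: Player II compares 1, 0, 1, 7 and picks Z; Player I would get 4.
- B: Player II compares 5, 0, 7, 5 and picks Y; Player I would get 0.
- C: Player II compares 8, 3, 5, 5 and picks W; Player I would get 4.
- D: Player II compares 9, 2, 6, 3 and picks W; Player I would get 6.
Player I's induced payoffs are 4, 0, 4, 6, so Player I commits to D. Subgame-perfect outcome: (D, W) with payoffs (6, 9).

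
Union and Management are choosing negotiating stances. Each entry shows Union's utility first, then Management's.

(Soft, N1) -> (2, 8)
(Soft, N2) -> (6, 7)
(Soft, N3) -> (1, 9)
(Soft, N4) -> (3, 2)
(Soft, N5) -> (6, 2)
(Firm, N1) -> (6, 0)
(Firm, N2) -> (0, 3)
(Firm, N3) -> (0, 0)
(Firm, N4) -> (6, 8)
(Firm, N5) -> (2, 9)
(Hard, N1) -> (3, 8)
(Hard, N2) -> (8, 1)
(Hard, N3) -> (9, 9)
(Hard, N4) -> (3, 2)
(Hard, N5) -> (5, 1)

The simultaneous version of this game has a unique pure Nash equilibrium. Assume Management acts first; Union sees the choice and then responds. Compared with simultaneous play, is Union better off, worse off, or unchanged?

unchanged

Backward induction with Management moving first.
- N1: BR = Firm, leader payoff 0.
- N2: BR = Hard, leader payoff 1.
- N3: BR = Hard, leader payoff 9.
- N4: BR = Firm, leader payoff 8.
- N5: BR = Soft, leader payoff 2.
Maximizing over 0, 1, 9, 8, 2, Management chooses N3. Subgame-perfect outcome: (Hard, N3) with payoffs (9, 9).
Now find the simultaneous Nash equilibrium.
Union's best replies: N1→Firm; N2→Hard; N3→Hard; N4→Firm; N5→Soft.
Management's best replies: Soft→N3; Firm→N5; Hard→N3.
The unique mutual best reply is (Hard, N3), giving (9, 9).
Union earns 9 sequentially versus 9 at the Nash outcome: unchanged.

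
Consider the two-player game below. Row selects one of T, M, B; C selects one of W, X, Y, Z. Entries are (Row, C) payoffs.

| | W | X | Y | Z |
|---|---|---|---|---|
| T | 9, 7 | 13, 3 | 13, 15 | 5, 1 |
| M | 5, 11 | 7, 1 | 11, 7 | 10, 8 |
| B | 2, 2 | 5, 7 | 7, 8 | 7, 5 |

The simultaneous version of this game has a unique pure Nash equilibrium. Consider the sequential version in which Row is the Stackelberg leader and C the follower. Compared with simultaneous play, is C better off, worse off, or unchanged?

Solve by backward induction (Row leads).
- T: BR = Y, leader payoff 13.
- M: BR = W, leader payoff 5.
- B: BR = Y, leader payoff 7.
Among 13, 5, 7, the best is 13 at T. Subgame-perfect outcome: (T, Y) with payoffs (13, 15).
Under simultaneous play:
Row's best replies: W→T; X→T; Y→T; Z→M.
C's best replies: T→Y; M→W; B→Y.
The unique mutual best reply is (T, Y), giving (13, 15).
C earns 15 sequentially versus 15 at the Nash outcome: unchanged.

unchanged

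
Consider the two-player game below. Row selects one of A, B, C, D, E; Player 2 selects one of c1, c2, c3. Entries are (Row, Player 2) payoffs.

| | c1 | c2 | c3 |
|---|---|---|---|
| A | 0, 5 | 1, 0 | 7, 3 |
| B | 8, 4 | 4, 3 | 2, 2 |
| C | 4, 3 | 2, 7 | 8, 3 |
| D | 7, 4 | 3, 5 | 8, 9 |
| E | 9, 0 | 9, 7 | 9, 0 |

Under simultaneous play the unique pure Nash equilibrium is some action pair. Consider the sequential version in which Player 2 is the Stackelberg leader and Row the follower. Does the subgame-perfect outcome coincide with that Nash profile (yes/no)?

yes

Solve by backward induction (Player 2 leads).
- c1: BR = E, leader payoff 0.
- c2: BR = E, leader payoff 7.
- c3: BR = E, leader payoff 0.
Player 2's induced payoffs are 0, 7, 0, so Player 2 commits to c2. Subgame-perfect outcome: (E, c2) with payoffs (9, 7).
Now find the simultaneous Nash equilibrium.
Row's best replies: c1→E; c2→E; c3→E.
Player 2's best replies: A→c1; B→c1; C→c2; D→c3; E→c2.
The unique mutual best reply is (E, c2), giving (9, 7).
Sequential outcome (E, c2) coincides with the Nash profile (E, c2).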